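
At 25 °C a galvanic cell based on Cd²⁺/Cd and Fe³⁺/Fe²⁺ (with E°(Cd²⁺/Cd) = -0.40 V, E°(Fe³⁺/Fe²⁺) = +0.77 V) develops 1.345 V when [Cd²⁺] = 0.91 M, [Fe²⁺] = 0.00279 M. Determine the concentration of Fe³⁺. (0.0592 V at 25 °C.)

From the Nernst equation, log Q = n(E° − E)/0.0592 = 2(1.17 − 1.345)/0.0592 = -5.912, so Q = 1.22 × 10^-6.
With Q = [Cd²⁺]·[Fe²⁺]^2/[Fe³⁺]^2 and the known concentrations, [Fe³⁺]^2 in the denominator gives [Fe³⁺] = 2.4 M.

2.4 M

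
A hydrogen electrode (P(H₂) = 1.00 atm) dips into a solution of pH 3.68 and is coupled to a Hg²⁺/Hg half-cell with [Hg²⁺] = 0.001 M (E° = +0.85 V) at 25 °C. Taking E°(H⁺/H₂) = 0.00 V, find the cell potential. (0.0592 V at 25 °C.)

0.98 V

The Hg²⁺/Hg couple is the cathode, so E°_cell = 0.85 V; n = 2.
[H⁺] = 10^(−3.68) = 2.1 × 10^-4 M, and Q = [H⁺]^2 / ([Hg²⁺]·P(H₂)) = 4.37 × 10^-5.
E = E° − (0.0592/2) log Q = 0.85 − (0.0592/2)(-4.360) = 0.979 V.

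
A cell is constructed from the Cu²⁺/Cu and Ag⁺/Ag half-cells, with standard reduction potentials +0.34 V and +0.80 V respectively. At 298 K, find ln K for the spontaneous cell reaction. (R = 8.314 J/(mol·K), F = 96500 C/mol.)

ln K = 35.8

E°_cell = +0.80 − (+0.34) = 0.46 V, with n = 2 electrons transferred.
At equilibrium E = 0, so the Nernst equation gives ln K = nFE°/RT = (2)(96500)(0.46)/((8.314)(298)) = 35.83.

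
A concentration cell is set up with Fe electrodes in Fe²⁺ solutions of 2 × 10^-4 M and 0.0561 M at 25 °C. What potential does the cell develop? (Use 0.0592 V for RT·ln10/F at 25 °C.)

0.072 V

Both half-cells are Fe²⁺/Fe, so E°_cell = 0. The concentrated side is the cathode; the cell reaction moves Fe²⁺ from high to low concentration with n = 2.
Q = [Fe²⁺]_dilute/[Fe²⁺]_conc = 2 × 10^-4/0.0561 = 0.00357.
E = 0 − (0.0592/2) log Q = −(0.0592/2)(-2.448) = 0.0725 V.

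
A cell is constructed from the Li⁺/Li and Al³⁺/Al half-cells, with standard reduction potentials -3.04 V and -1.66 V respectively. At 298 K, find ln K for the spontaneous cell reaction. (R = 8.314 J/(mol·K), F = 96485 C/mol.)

ln K = 161.2

E°_cell = -1.66 − (-3.04) = 1.38 V, with n = 3 electrons transferred.
At equilibrium E = 0, so the Nernst equation gives ln K = nFE°/RT = (3)(96485)(1.38)/((8.314)(298)) = 161.23.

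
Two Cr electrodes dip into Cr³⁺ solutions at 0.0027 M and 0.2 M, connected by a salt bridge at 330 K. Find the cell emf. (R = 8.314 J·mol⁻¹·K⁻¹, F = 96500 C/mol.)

0.041 V

Both half-cells are Cr³⁺/Cr, so E°_cell = 0. The concentrated side is the cathode; the cell reaction moves Cr³⁺ from high to low concentration with n = 3.
Q = [Cr³⁺]_dilute/[Cr³⁺]_conc = 0.0027/0.2 = 0.0135.
E = 0 − (RT/nF) ln Q = −((8.314×330)/(3×96500))(-4.305) = 0.0408 V.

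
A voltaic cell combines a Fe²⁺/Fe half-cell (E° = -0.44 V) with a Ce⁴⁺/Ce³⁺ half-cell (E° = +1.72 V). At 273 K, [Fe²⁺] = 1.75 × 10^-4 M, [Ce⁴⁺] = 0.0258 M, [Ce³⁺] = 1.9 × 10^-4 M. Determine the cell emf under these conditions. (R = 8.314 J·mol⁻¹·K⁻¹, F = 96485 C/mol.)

The Ce⁴⁺/Ce³⁺ couple has the higher reduction potential and acts as the cathode, so E°_cell = +1.72 − (-0.44) = 2.16 V.
Balancing electrons gives n = 2; the reaction quotient is Q = [Fe²⁺]·[Ce³⁺]^2/[Ce⁴⁺]^2 = 9.49 × 10^-9.
E = E° − (RT/nF) ln Q = 2.16 − (8.314×273)/(2×96485) × (-18.473) = 2.160 + 0.217 = 2.377 V.

2.38 V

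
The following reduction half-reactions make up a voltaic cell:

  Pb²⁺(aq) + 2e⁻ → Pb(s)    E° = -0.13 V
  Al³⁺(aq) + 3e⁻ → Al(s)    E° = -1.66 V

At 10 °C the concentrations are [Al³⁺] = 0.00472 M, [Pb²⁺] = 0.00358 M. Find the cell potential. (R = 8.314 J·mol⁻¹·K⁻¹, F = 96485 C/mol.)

The Pb²⁺/Pb couple has the higher reduction potential and acts as the cathode, so E°_cell = -0.13 − (-1.66) = 1.53 V.
Balancing electrons gives n = 6; the reaction quotient is Q = [Al³⁺]^2/[Pb²⁺]^3 = 486.
E = E° − (RT/nF) ln Q = 1.53 − (8.314×283)/(6×96485) × (6.185) = 1.530 − 0.025 = 1.505 V.

1.50 V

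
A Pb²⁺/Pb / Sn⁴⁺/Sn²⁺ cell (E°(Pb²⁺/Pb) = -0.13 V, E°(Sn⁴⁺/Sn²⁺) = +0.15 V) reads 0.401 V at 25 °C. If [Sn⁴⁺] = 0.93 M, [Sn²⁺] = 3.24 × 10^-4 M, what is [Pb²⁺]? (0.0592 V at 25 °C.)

From the Nernst equation, log Q = n(E° − E)/0.0592 = 2(0.28 − 0.401)/0.0592 = -4.088, so Q = 8.17 × 10^-5.
With Q = [Pb²⁺]·[Sn²⁺]/[Sn⁴⁺] and the known concentrations, [Pb²⁺] in the numerator gives [Pb²⁺] = 0.23 M.

0.23 M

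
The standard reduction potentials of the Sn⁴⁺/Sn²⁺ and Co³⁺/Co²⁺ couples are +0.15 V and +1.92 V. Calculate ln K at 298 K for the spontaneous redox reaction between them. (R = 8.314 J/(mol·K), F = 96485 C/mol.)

E°_cell = +1.92 − (+0.15) = 1.77 V, with n = 2 electrons transferred.
At equilibrium E = 0, so the Nernst equation gives ln K = nFE°/RT = (2)(96485)(1.77)/((8.314)(298)) = 137.86.

ln K = 137.9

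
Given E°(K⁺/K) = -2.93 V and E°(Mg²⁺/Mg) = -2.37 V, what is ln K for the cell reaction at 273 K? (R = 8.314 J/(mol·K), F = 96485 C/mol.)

ln K = 47.6

E°_cell = -2.37 − (-2.93) = 0.56 V, with n = 2 electrons transferred.
At equilibrium E = 0, so the Nernst equation gives ln K = nFE°/RT = (2)(96485)(0.56)/((8.314)(273)) = 47.61.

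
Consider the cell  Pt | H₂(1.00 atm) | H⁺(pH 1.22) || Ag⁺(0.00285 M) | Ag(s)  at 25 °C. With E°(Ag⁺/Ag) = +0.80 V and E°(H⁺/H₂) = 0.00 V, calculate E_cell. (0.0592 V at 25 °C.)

0.72 V

The Ag⁺/Ag couple is the cathode, so E°_cell = 0.80 V; n = 2.
[H⁺] = 10^(−1.22) = 0.060 M, and Q = [H⁺]^2 / ([Ag⁺]^2·P(H₂)) = 447.
E = E° − (0.0592/2) log Q = 0.80 − (0.0592/2)(2.650) = 0.722 V.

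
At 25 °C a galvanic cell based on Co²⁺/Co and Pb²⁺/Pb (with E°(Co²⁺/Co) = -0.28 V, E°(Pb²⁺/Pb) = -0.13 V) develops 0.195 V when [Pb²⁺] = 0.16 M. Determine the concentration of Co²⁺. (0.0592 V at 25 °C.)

From the Nernst equation, log Q = n(E° − E)/0.0592 = 2(0.15 − 0.195)/0.0592 = -1.520, so Q = 0.0302.
With Q = [Co²⁺]/[Pb²⁺] and the known concentrations, [Co²⁺] in the numerator gives [Co²⁺] = 0.0048 M.

0.0048 M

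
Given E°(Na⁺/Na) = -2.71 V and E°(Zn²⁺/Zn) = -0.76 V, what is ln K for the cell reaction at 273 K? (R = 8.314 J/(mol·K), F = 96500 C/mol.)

ln K = 165.8

E°_cell = -0.76 − (-2.71) = 1.95 V, with n = 2 electrons transferred.
At equilibrium E = 0, so the Nernst equation gives ln K = nFE°/RT = (2)(96500)(1.95)/((8.314)(273)) = 165.81.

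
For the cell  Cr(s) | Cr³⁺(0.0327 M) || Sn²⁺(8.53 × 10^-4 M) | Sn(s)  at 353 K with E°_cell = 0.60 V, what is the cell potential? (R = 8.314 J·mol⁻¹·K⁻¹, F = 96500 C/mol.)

0.527 V

Balancing electrons gives n = 6; the reaction quotient is Q = [Cr³⁺]^2/[Sn²⁺]^3 = 1.72 × 10^6.
E = E° − (RT/nF) ln Q = 0.60 − (8.314×353)/(6×96500) × (14.359) = 0.600 − 0.073 = 0.527 V.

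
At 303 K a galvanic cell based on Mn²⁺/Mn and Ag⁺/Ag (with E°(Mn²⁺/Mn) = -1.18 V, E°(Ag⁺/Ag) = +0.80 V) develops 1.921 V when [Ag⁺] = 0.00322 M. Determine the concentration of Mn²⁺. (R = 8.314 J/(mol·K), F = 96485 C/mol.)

9.5 × 10^-4 M

From the Nernst equation, ln Q = nF(E° − E)/RT = 2×96485×(1.98 − 1.921)/(8.314×303) = 4.519, so Q = 91.8.
With Q = [Mn²⁺]/[Ag⁺]^2 and the known concentrations, [Mn²⁺] in the numerator gives [Mn²⁺] = 9.5 × 10^-4 M.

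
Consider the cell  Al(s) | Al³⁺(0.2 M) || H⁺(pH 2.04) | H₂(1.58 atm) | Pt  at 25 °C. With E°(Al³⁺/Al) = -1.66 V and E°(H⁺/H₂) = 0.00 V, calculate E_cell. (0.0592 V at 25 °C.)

1.55 V

The hydrogen couple is the cathode, so E°_cell = 1.66 V; n = 6.
[H⁺] = 10^(−2.04) = 0.0091 M, and Q = [Al³⁺]^2·P(H₂)^3 / [H⁺]^6 = 2.74 × 10^11.
E = E° − (0.0592/6) log Q = 1.66 − (0.0592/6)(11.438) = 1.547 V.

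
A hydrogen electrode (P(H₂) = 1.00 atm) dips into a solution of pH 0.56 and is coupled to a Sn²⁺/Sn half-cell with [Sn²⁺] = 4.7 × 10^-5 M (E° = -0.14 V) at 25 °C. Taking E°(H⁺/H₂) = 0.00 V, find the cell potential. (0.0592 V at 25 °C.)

The hydrogen couple is the cathode, so E°_cell = 0.14 V; n = 2.
[H⁺] = 10^(−0.56) = 0.28 M, and Q = [Sn²⁺]·P(H₂) / [H⁺]^2 = 6.2 × 10^-4.
E = E° − (0.0592/2) log Q = 0.14 − (0.0592/2)(-3.208) = 0.235 V.

0.23 V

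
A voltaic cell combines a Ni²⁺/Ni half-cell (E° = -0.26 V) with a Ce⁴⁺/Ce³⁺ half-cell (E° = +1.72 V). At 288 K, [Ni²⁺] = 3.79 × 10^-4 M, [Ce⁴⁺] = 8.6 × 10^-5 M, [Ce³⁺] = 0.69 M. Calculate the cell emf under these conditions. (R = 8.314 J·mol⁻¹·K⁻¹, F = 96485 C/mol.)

1.85 V

The Ce⁴⁺/Ce³⁺ couple has the higher reduction potential and acts as the cathode, so E°_cell = +1.72 − (-0.26) = 1.98 V.
Balancing electrons gives n = 2; the reaction quotient is Q = [Ni²⁺]·[Ce³⁺]^2/[Ce⁴⁺]^2 = 2.44 × 10^4.
E = E° − (RT/nF) ln Q = 1.98 − (8.314×288)/(2×96485) × (10.102) = 1.980 − 0.125 = 1.855 V.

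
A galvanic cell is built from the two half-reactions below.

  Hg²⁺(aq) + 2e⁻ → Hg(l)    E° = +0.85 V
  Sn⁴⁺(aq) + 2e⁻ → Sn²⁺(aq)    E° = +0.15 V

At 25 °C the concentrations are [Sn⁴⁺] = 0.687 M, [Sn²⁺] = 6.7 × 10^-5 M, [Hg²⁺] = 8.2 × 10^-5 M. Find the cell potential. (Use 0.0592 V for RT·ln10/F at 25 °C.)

The Hg²⁺/Hg couple has the higher reduction potential and acts as the cathode, so E°_cell = +0.85 − (+0.15) = 0.70 V.
Balancing electrons gives n = 2; the reaction quotient is Q = [Sn⁴⁺]/([Sn²⁺]·[Hg²⁺]) = 1.25 × 10^8.
At 25 °C, E = E° − (0.0592/n) log Q = 0.70 − (0.0592/2)(8.097) = 0.700 − 0.240 = 0.460 V.

0.460 V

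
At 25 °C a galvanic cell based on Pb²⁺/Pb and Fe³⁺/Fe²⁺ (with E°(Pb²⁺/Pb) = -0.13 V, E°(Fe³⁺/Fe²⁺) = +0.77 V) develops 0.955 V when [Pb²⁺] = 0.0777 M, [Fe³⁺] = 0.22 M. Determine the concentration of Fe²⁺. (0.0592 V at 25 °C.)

0.093 M

From the Nernst equation, log Q = n(E° − E)/0.0592 = 2(0.90 − 0.955)/0.0592 = -1.858, so Q = 0.0139.
With Q = [Pb²⁺]·[Fe²⁺]^2/[Fe³⁺]^2 and the known concentrations, [Fe²⁺]^2 in the numerator gives [Fe²⁺] = 0.093 M.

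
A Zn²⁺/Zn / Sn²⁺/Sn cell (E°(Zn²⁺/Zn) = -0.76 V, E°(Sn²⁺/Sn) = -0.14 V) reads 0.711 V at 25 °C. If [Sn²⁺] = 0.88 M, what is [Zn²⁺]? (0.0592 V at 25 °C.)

From the Nernst equation, log Q = n(E° − E)/0.0592 = 2(0.62 − 0.711)/0.0592 = -3.074, so Q = 8.43 × 10^-4.
With Q = [Zn²⁺]/[Sn²⁺] and the known concentrations, [Zn²⁺] in the numerator gives [Zn²⁺] = 7.4 × 10^-4 M.

7.4 × 10^-4 M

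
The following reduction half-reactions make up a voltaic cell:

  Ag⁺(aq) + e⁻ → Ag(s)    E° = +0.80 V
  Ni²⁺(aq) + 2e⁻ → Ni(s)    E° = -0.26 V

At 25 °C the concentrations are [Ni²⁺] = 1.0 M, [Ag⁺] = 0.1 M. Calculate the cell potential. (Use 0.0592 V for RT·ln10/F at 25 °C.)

1.00 V

The Ag⁺/Ag couple has the higher reduction potential and acts as the cathode, so E°_cell = +0.80 − (-0.26) = 1.06 V.
Balancing electrons gives n = 2; the reaction quotient is Q = [Ni²⁺]/[Ag⁺]^2 = 100.
At 25 °C, E = E° − (0.0592/n) log Q = 1.06 − (0.0592/2)(2.000) = 1.060 − 0.059 = 1.001 V.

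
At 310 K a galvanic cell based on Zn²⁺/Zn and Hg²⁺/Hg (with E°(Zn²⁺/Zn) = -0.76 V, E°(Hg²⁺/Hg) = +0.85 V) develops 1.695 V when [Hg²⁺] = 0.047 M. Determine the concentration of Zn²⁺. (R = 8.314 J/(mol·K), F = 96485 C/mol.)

8.1 × 10^-5 M

From the Nernst equation, ln Q = nF(E° − E)/RT = 2×96485×(1.61 − 1.695)/(8.314×310) = -6.364, so Q = 0.00172.
With Q = [Zn²⁺]/[Hg²⁺] and the known concentrations, [Zn²⁺] in the numerator gives [Zn²⁺] = 8.1 × 10^-5 M.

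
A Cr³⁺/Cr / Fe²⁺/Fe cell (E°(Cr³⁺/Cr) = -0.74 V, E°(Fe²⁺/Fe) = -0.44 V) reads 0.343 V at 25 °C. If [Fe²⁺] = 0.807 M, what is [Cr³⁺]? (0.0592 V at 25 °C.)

From the Nernst equation, log Q = n(E° − E)/0.0592 = 6(0.30 − 0.343)/0.0592 = -4.358, so Q = 4.38 × 10^-5.
With Q = [Cr³⁺]^2/[Fe²⁺]^3 and the known concentrations, [Cr³⁺]^2 in the numerator gives [Cr³⁺] = 0.0048 M.

0.0048 M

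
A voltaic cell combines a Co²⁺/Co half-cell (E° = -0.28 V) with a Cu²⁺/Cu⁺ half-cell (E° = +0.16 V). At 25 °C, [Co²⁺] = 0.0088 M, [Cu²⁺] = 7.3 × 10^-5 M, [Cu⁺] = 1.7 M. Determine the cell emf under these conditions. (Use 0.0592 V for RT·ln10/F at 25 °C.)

0.242 V

The Cu²⁺/Cu⁺ couple has the higher reduction potential and acts as the cathode, so E°_cell = +0.16 − (-0.28) = 0.44 V.
Balancing electrons gives n = 2; the reaction quotient is Q = [Co²⁺]·[Cu⁺]^2/[Cu²⁺]^2 = 4.77 × 10^6.
At 25 °C, E = E° − (0.0592/n) log Q = 0.44 − (0.0592/2)(6.679) = 0.440 − 0.198 = 0.242 V.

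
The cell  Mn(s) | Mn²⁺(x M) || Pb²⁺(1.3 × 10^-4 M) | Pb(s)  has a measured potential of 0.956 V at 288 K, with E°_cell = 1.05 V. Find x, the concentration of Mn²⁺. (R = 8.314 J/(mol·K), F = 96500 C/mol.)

From the Nernst equation, ln Q = nF(E° − E)/RT = 2×96500×(1.05 − 0.956)/(8.314×288) = 7.577, so Q = 1950.
With Q = [Mn²⁺]/[Pb²⁺] and the known concentrations, [Mn²⁺] in the numerator gives [Mn²⁺] = 0.25 M.

0.25 M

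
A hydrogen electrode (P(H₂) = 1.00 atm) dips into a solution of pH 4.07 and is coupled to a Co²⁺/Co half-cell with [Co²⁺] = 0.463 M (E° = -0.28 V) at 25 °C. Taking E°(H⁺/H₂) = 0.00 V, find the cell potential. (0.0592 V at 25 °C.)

The hydrogen couple is the cathode, so E°_cell = 0.28 V; n = 2.
[H⁺] = 10^(−4.07) = 8.5 × 10^-5 M, and Q = [Co²⁺]·P(H₂) / [H⁺]^2 = 6.39 × 10^7.
E = E° − (0.0592/2) log Q = 0.28 − (0.0592/2)(7.806) = 0.049 V.

0.049 V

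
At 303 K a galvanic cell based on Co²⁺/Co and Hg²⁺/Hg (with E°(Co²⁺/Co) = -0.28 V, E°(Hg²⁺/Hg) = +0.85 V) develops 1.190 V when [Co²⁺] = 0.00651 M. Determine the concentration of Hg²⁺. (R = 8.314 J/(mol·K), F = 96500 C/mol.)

From the Nernst equation, ln Q = nF(E° − E)/RT = 2×96500×(1.13 − 1.190)/(8.314×303) = -4.597, so Q = 0.0101.
With Q = [Co²⁺]/[Hg²⁺] and the known concentrations, [Hg²⁺] in the denominator gives [Hg²⁺] = 0.65 M.

0.65 M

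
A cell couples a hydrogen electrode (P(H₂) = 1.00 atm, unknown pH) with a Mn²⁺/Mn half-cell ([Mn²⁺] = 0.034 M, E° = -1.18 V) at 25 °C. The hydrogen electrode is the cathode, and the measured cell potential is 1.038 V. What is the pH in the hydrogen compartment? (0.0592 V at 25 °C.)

pH = 3.13

E°_cell = 1.18 V and n = 2.
log Q = n(E° − E)/0.0592 = 2×(1.18 − 1.038)/0.0592 = 4.797.
With Q = [Mn²⁺]·P(H₂) / [H⁺]^2, solving for [H⁺] gives log[H⁺] = -3.133, so pH = 3.13.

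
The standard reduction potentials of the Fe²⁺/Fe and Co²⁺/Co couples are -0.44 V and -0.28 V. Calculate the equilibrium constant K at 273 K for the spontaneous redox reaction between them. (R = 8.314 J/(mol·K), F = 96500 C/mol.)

8.1 × 10^5

E°_cell = -0.28 − (-0.44) = 0.16 V, with n = 2 electrons transferred.
At equilibrium E = 0, so the Nernst equation gives ln K = nFE°/RT = (2)(96500)(0.16)/((8.314)(273)) = 13.61.
K = e^13.61 = 8.1 × 10^5.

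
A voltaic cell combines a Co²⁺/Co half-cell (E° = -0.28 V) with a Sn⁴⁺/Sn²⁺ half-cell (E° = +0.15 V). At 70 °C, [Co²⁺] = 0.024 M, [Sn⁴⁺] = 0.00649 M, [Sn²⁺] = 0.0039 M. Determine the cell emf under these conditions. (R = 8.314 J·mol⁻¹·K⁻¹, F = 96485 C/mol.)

0.493 V

The Sn⁴⁺/Sn²⁺ couple has the higher reduction potential and acts as the cathode, so E°_cell = +0.15 − (-0.28) = 0.43 V.
Balancing electrons gives n = 2; the reaction quotient is Q = [Co²⁺]·[Sn²⁺]/[Sn⁴⁺] = 0.0144.
E = E° − (RT/nF) ln Q = 0.43 − (8.314×343)/(2×96485) × (-4.239) = 0.430 + 0.063 = 0.493 V.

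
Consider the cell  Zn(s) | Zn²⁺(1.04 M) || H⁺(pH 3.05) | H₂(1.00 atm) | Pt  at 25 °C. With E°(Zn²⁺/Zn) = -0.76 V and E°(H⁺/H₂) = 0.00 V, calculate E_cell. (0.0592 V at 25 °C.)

0.58 V

The hydrogen couple is the cathode, so E°_cell = 0.76 V; n = 2.
[H⁺] = 10^(−3.05) = 8.9 × 10^-4 M, and Q = [Zn²⁺]·P(H₂) / [H⁺]^2 = 1.31 × 10^6.
E = E° − (0.0592/2) log Q = 0.76 − (0.0592/2)(6.117) = 0.579 V.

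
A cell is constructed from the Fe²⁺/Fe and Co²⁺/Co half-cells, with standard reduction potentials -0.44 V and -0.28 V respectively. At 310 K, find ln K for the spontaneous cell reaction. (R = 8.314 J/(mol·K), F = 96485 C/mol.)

E°_cell = -0.28 − (-0.44) = 0.16 V, with n = 2 electrons transferred.
At equilibrium E = 0, so the Nernst equation gives ln K = nFE°/RT = (2)(96485)(0.16)/((8.314)(310)) = 11.98.

ln K = 12.0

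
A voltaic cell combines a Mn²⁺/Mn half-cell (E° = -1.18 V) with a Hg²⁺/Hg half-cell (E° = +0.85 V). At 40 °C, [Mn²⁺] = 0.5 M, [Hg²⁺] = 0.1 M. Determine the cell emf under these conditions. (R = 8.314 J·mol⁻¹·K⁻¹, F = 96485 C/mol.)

The Hg²⁺/Hg couple has the higher reduction potential and acts as the cathode, so E°_cell = +0.85 − (-1.18) = 2.03 V.
Balancing electrons gives n = 2; the reaction quotient is Q = [Mn²⁺]/[Hg²⁺] = 5.00.
E = E° − (RT/nF) ln Q = 2.03 − (8.314×313)/(2×96485) × (1.609) = 2.030 − 0.022 = 2.008 V.

2.01 V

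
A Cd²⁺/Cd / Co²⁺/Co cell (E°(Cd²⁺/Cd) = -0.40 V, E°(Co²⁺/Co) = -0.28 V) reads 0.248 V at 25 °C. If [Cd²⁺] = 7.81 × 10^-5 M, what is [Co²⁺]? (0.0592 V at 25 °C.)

1.6 M

From the Nernst equation, log Q = n(E° − E)/0.0592 = 2(0.12 − 0.248)/0.0592 = -4.324, so Q = 4.74 × 10^-5.
With Q = [Cd²⁺]/[Co²⁺] and the known concentrations, [Co²⁺] in the denominator gives [Co²⁺] = 1.6 M.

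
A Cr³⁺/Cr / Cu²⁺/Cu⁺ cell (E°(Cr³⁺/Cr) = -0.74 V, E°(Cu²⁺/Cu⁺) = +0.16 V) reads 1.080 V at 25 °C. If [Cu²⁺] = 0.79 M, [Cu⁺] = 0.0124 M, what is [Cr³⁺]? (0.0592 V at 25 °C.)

From the Nernst equation, log Q = n(E° − E)/0.0592 = 3(0.90 − 1.080)/0.0592 = -9.122, so Q = 7.56 × 10^-10.
With Q = [Cr³⁺]·[Cu⁺]^3/[Cu²⁺]^3 and the known concentrations, [Cr³⁺] in the numerator gives [Cr³⁺] = 2 × 10^-4 M.

2 × 10^-4 M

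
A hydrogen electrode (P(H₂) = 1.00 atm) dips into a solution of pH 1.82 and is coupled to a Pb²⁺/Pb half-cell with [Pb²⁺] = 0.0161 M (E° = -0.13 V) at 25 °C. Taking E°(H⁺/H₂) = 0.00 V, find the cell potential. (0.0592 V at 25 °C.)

0.075 V

The hydrogen couple is the cathode, so E°_cell = 0.13 V; n = 2.
[H⁺] = 10^(−1.82) = 0.015 M, and Q = [Pb²⁺]·P(H₂) / [H⁺]^2 = 70.3.
E = E° − (0.0592/2) log Q = 0.13 − (0.0592/2)(1.847) = 0.075 V.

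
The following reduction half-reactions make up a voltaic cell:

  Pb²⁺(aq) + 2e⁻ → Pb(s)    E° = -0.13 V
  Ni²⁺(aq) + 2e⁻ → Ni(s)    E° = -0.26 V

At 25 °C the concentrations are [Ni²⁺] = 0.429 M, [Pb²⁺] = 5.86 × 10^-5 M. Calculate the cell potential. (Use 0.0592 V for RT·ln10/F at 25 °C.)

The Pb²⁺/Pb couple has the higher reduction potential and acts as the cathode, so E°_cell = -0.13 − (-0.26) = 0.13 V.
Balancing electrons gives n = 2; the reaction quotient is Q = [Ni²⁺]/[Pb²⁺] = 7320.
At 25 °C, E = E° − (0.0592/n) log Q = 0.13 − (0.0592/2)(3.865) = 0.130 − 0.114 = 0.016 V.

0.016 V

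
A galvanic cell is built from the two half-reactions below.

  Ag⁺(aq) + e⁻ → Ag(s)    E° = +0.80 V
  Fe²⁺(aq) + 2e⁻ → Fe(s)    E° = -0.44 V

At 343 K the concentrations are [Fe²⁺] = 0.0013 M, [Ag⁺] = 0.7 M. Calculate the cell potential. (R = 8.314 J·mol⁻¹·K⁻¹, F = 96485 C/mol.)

1.33 V

The Ag⁺/Ag couple has the higher reduction potential and acts as the cathode, so E°_cell = +0.80 − (-0.44) = 1.24 V.
Balancing electrons gives n = 2; the reaction quotient is Q = [Fe²⁺]/[Ag⁺]^2 = 0.00265.
E = E° − (RT/nF) ln Q = 1.24 − (8.314×343)/(2×96485) × (-5.932) = 1.240 + 0.088 = 1.328 V.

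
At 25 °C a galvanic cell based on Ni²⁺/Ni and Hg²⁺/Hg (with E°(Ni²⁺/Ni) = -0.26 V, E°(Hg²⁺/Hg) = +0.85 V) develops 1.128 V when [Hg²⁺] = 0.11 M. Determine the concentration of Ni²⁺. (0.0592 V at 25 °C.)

0.027 M

From the Nernst equation, log Q = n(E° − E)/0.0592 = 2(1.11 − 1.128)/0.0592 = -0.608, so Q = 0.247.
With Q = [Ni²⁺]/[Hg²⁺] and the known concentrations, [Ni²⁺] in the numerator gives [Ni²⁺] = 0.027 M.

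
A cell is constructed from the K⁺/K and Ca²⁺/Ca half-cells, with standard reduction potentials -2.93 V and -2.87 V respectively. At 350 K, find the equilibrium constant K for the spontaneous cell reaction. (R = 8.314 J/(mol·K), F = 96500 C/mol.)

53

E°_cell = -2.87 − (-2.93) = 0.06 V, with n = 2 electrons transferred.
At equilibrium E = 0, so the Nernst equation gives ln K = nFE°/RT = (2)(96500)(0.06)/((8.314)(350)) = 3.98.
K = e^3.98 = 53.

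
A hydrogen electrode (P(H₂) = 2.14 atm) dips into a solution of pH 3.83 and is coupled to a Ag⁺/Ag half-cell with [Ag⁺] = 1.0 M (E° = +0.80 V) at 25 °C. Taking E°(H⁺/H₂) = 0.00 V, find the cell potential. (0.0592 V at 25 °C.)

The Ag⁺/Ag couple is the cathode, so E°_cell = 0.80 V; n = 2.
[H⁺] = 10^(−3.83) = 1.5 × 10^-4 M, and Q = [H⁺]^2 / ([Ag⁺]^2·P(H₂)) = 1.02 × 10^-8.
E = E° − (0.0592/2) log Q = 0.80 − (0.0592/2)(-7.990) = 1.037 V.

1.04 V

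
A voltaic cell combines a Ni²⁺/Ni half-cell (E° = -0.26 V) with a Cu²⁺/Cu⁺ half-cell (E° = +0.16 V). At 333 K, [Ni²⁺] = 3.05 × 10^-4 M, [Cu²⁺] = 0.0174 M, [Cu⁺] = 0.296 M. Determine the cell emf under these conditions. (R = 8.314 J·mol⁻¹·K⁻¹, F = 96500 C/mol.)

0.455 V

The Cu²⁺/Cu⁺ couple has the higher reduction potential and acts as the cathode, so E°_cell = +0.16 − (-0.26) = 0.42 V.
Balancing electrons gives n = 2; the reaction quotient is Q = [Ni²⁺]·[Cu⁺]^2/[Cu²⁺]^2 = 0.0883.
E = E° − (RT/nF) ln Q = 0.42 − (8.314×333)/(2×96500) × (-2.427) = 0.420 + 0.035 = 0.455 V.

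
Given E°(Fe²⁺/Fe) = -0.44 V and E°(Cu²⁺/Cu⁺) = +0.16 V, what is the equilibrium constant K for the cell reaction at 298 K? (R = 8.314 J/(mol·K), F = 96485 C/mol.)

E°_cell = +0.16 − (-0.44) = 0.60 V, with n = 2 electrons transferred.
At equilibrium E = 0, so the Nernst equation gives ln K = nFE°/RT = (2)(96485)(0.60)/((8.314)(298)) = 46.73.
K = e^46.73 = 2 × 10^20.

2 × 10^20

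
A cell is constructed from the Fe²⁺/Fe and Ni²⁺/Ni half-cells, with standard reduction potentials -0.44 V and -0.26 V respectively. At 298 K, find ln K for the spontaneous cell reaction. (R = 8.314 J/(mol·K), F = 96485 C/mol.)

E°_cell = -0.26 − (-0.44) = 0.18 V, with n = 2 electrons transferred.
At equilibrium E = 0, so the Nernst equation gives ln K = nFE°/RT = (2)(96485)(0.18)/((8.314)(298)) = 14.02.

ln K = 14.0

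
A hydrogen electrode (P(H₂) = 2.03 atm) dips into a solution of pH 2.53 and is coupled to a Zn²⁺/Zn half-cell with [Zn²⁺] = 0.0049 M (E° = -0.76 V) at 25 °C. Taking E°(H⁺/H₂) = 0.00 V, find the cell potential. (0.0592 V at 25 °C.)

0.67 V

The hydrogen couple is the cathode, so E°_cell = 0.76 V; n = 2.
[H⁺] = 10^(−2.53) = 0.0030 M, and Q = [Zn²⁺]·P(H₂) / [H⁺]^2 = 1140.
E = E° − (0.0592/2) log Q = 0.76 − (0.0592/2)(3.058) = 0.669 V.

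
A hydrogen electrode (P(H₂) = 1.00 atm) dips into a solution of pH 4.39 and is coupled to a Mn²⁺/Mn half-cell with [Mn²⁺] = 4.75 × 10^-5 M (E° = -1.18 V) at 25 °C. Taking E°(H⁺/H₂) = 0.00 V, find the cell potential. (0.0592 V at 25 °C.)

The hydrogen couple is the cathode, so E°_cell = 1.18 V; n = 2.
[H⁺] = 10^(−4.39) = 4.1 × 10^-5 M, and Q = [Mn²⁺]·P(H₂) / [H⁺]^2 = 2.86 × 10^4.
E = E° − (0.0592/2) log Q = 1.18 − (0.0592/2)(4.457) = 1.048 V.

1.05 V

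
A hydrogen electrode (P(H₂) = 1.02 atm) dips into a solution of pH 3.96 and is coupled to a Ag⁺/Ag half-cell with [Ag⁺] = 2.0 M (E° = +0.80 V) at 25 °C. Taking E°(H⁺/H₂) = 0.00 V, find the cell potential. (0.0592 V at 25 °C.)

The Ag⁺/Ag couple is the cathode, so E°_cell = 0.80 V; n = 2.
[H⁺] = 10^(−3.96) = 1.1 × 10^-4 M, and Q = [H⁺]^2 / ([Ag⁺]^2·P(H₂)) = 2.95 × 10^-9.
E = E° − (0.0592/2) log Q = 0.80 − (0.0592/2)(-8.531) = 1.053 V.

1.05 V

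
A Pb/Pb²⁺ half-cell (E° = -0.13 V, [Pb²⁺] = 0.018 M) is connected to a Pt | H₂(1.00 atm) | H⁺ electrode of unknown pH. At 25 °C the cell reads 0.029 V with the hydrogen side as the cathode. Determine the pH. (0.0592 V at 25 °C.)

E°_cell = 0.13 V and n = 2.
log Q = n(E° − E)/0.0592 = 2×(0.13 − 0.029)/0.0592 = 3.412.
With Q = [Pb²⁺]·P(H₂) / [H⁺]^2, solving for [H⁺] gives log[H⁺] = -2.578, so pH = 2.58.

pH = 2.58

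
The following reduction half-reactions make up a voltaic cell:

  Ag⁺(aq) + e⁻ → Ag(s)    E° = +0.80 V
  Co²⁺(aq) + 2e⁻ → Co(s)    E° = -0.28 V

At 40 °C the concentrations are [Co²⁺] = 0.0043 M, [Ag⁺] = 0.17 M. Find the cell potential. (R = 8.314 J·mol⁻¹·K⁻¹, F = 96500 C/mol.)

1.11 V

The Ag⁺/Ag couple has the higher reduction potential and acts as the cathode, so E°_cell = +0.80 − (-0.28) = 1.08 V.
Balancing electrons gives n = 2; the reaction quotient is Q = [Co²⁺]/[Ag⁺]^2 = 0.149.
E = E° − (RT/nF) ln Q = 1.08 − (8.314×313)/(2×96500) × (-1.905) = 1.080 + 0.026 = 1.106 V.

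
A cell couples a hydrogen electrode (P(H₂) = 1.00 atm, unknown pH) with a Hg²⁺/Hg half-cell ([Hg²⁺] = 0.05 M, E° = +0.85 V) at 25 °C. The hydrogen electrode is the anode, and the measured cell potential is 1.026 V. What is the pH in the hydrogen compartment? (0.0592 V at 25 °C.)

E°_cell = 0.85 V and n = 2.
log Q = n(E° − E)/0.0592 = 2×(0.85 − 1.026)/0.0592 = -5.946.
With Q = [H⁺]^2 / ([Hg²⁺]·P(H₂)), solving for [H⁺] gives log[H⁺] = -3.623, so pH = 3.62.

pH = 3.62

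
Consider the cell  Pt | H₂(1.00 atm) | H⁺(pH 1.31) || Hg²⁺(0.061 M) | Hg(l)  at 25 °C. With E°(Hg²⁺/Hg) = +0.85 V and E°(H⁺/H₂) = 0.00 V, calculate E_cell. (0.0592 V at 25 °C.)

The Hg²⁺/Hg couple is the cathode, so E°_cell = 0.85 V; n = 2.
[H⁺] = 10^(−1.31) = 0.049 M, and Q = [H⁺]^2 / ([Hg²⁺]·P(H₂)) = 0.0393.
E = E° − (0.0592/2) log Q = 0.85 − (0.0592/2)(-1.405) = 0.892 V.

0.89 V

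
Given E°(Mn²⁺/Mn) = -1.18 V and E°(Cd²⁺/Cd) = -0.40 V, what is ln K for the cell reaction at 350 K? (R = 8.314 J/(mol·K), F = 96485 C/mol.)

ln K = 51.7

E°_cell = -0.40 − (-1.18) = 0.78 V, with n = 2 electrons transferred.
At equilibrium E = 0, so the Nernst equation gives ln K = nFE°/RT = (2)(96485)(0.78)/((8.314)(350)) = 51.73.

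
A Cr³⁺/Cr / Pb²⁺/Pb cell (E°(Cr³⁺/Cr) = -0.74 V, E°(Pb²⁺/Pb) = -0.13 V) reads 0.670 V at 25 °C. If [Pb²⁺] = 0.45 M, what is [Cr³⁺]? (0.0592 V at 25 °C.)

2.7 × 10^-4 M

From the Nernst equation, log Q = n(E° − E)/0.0592 = 6(0.61 − 0.670)/0.0592 = -6.081, so Q = 8.3 × 10^-7.
With Q = [Cr³⁺]^2/[Pb²⁺]^3 and the known concentrations, [Cr³⁺]^2 in the numerator gives [Cr³⁺] = 2.7 × 10^-4 M.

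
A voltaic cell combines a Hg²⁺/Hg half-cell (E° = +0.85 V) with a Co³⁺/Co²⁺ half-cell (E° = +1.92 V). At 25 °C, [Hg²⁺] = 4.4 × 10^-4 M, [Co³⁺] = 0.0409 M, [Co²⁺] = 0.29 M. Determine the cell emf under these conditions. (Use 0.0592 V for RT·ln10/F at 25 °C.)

1.12 V

The Co³⁺/Co²⁺ couple has the higher reduction potential and acts as the cathode, so E°_cell = +1.92 − (+0.85) = 1.07 V.
Balancing electrons gives n = 2; the reaction quotient is Q = [Hg²⁺]·[Co²⁺]^2/[Co³⁺]^2 = 0.0221.
At 25 °C, E = E° − (0.0592/n) log Q = 1.07 − (0.0592/2)(-1.655) = 1.070 + 0.049 = 1.119 V.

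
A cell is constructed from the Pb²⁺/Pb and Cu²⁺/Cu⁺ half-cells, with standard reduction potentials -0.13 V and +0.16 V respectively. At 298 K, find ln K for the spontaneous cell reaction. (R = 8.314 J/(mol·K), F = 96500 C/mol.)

E°_cell = +0.16 − (-0.13) = 0.29 V, with n = 2 electrons transferred.
At equilibrium E = 0, so the Nernst equation gives ln K = nFE°/RT = (2)(96500)(0.29)/((8.314)(298)) = 22.59.

ln K = 22.6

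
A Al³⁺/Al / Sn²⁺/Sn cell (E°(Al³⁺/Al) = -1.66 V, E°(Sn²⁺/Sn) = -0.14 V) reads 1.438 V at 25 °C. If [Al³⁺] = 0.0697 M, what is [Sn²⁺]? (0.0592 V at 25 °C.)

2.9 × 10^-4 M

From the Nernst equation, log Q = n(E° − E)/0.0592 = 6(1.52 − 1.438)/0.0592 = 8.311, so Q = 2.05 × 10^8.
With Q = [Al³⁺]^2/[Sn²⁺]^3 and the known concentrations, [Sn²⁺]^3 in the denominator gives [Sn²⁺] = 2.9 × 10^-4 M.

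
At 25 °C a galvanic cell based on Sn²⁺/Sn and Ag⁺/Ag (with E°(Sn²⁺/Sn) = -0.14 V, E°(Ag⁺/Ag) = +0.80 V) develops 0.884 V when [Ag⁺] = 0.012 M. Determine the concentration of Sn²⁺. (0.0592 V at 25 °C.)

From the Nernst equation, log Q = n(E° − E)/0.0592 = 2(0.94 − 0.884)/0.0592 = 1.892, so Q = 78.0.
With Q = [Sn²⁺]/[Ag⁺]^2 and the known concentrations, [Sn²⁺] in the numerator gives [Sn²⁺] = 0.011 M.

0.011 M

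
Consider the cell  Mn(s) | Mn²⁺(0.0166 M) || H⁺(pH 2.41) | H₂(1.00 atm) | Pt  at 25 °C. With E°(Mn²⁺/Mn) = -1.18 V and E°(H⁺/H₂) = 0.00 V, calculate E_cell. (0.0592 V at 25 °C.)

The hydrogen couple is the cathode, so E°_cell = 1.18 V; n = 2.
[H⁺] = 10^(−2.41) = 0.0039 M, and Q = [Mn²⁺]·P(H₂) / [H⁺]^2 = 1100.
E = E° − (0.0592/2) log Q = 1.18 − (0.0592/2)(3.040) = 1.090 V.

1.09 V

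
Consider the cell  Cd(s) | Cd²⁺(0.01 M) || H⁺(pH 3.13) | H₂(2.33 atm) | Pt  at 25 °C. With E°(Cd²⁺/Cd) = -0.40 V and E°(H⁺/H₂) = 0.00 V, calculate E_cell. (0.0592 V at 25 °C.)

The hydrogen couple is the cathode, so E°_cell = 0.40 V; n = 2.
[H⁺] = 10^(−3.13) = 7.4 × 10^-4 M, and Q = [Cd²⁺]·P(H₂) / [H⁺]^2 = 4.24 × 10^4.
E = E° − (0.0592/2) log Q = 0.40 − (0.0592/2)(4.627) = 0.263 V.

0.26 V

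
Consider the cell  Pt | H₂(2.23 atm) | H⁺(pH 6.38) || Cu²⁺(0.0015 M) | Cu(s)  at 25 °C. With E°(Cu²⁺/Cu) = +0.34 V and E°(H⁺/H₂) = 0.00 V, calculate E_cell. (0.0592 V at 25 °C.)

0.64 V

The Cu²⁺/Cu couple is the cathode, so E°_cell = 0.34 V; n = 2.
[H⁺] = 10^(−6.38) = 4.2 × 10^-7 M, and Q = [H⁺]^2 / ([Cu²⁺]·P(H₂)) = 5.2 × 10^-11.
E = E° − (0.0592/2) log Q = 0.34 − (0.0592/2)(-10.284) = 0.644 V.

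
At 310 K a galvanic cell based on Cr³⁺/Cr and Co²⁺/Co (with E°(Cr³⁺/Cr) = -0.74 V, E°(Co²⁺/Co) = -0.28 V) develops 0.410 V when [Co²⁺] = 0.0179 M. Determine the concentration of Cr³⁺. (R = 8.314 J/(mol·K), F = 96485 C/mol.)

0.66 M

From the Nernst equation, ln Q = nF(E° − E)/RT = 6×96485×(0.46 − 0.410)/(8.314×310) = 11.231, so Q = 7.54 × 10^4.
With Q = [Cr³⁺]^2/[Co²⁺]^3 and the known concentrations, [Cr³⁺]^2 in the numerator gives [Cr³⁺] = 0.66 M.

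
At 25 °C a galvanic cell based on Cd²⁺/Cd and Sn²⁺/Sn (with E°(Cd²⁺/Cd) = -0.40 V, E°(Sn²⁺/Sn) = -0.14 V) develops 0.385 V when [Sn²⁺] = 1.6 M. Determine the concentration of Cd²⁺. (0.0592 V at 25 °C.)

9.6 × 10^-5 M

From the Nernst equation, log Q = n(E° − E)/0.0592 = 2(0.26 − 0.385)/0.0592 = -4.223, so Q = 5.98 × 10^-5.
With Q = [Cd²⁺]/[Sn²⁺] and the known concentrations, [Cd²⁺] in the numerator gives [Cd²⁺] = 9.6 × 10^-5 M.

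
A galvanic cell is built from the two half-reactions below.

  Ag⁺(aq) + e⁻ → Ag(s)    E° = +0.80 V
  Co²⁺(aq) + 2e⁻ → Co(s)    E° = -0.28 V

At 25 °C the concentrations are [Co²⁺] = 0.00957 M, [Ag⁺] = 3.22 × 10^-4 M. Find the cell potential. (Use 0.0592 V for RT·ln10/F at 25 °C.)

0.933 V

The Ag⁺/Ag couple has the higher reduction potential and acts as the cathode, so E°_cell = +0.80 − (-0.28) = 1.08 V.
Balancing electrons gives n = 2; the reaction quotient is Q = [Co²⁺]/[Ag⁺]^2 = 9.23 × 10^4.
At 25 °C, E = E° − (0.0592/n) log Q = 1.08 − (0.0592/2)(4.965) = 1.080 − 0.147 = 0.933 V.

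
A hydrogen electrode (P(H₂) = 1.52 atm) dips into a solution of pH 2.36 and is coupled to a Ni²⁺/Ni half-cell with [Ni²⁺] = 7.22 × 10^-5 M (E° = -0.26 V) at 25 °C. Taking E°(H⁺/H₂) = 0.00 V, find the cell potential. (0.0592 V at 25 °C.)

The hydrogen couple is the cathode, so E°_cell = 0.26 V; n = 2.
[H⁺] = 10^(−2.36) = 0.0044 M, and Q = [Ni²⁺]·P(H₂) / [H⁺]^2 = 5.76.
E = E° − (0.0592/2) log Q = 0.26 − (0.0592/2)(0.760) = 0.238 V.

0.24 V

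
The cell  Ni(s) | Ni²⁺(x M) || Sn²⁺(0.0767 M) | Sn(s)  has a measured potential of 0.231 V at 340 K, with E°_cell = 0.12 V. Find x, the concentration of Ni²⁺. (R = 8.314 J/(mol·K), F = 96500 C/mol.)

3.9 × 10^-5 M

From the Nernst equation, ln Q = nF(E° − E)/RT = 2×96500×(0.12 − 0.231)/(8.314×340) = -7.579, so Q = 5.11 × 10^-4.
With Q = [Ni²⁺]/[Sn²⁺] and the known concentrations, [Ni²⁺] in the numerator gives [Ni²⁺] = 3.9 × 10^-5 M.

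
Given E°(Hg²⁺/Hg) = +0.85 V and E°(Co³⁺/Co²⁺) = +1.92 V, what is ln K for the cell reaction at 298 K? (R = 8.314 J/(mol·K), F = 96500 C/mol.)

E°_cell = +1.92 − (+0.85) = 1.07 V, with n = 2 electrons transferred.
At equilibrium E = 0, so the Nernst equation gives ln K = nFE°/RT = (2)(96500)(1.07)/((8.314)(298)) = 83.35.

ln K = 83.4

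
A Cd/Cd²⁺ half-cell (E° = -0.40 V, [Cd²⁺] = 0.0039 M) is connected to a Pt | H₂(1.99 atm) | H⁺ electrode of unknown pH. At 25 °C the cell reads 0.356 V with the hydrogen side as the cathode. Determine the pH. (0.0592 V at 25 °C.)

E°_cell = 0.40 V and n = 2.
log Q = n(E° − E)/0.0592 = 2×(0.40 − 0.356)/0.0592 = 1.486.
With Q = [Cd²⁺]·P(H₂) / [H⁺]^2, solving for [H⁺] gives log[H⁺] = -1.798, so pH = 1.80.

pH = 1.80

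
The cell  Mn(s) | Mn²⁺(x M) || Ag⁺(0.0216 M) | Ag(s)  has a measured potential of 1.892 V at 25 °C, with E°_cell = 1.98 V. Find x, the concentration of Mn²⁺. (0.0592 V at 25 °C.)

From the Nernst equation, log Q = n(E° − E)/0.0592 = 2(1.98 − 1.892)/0.0592 = 2.973, so Q = 940.
With Q = [Mn²⁺]/[Ag⁺]^2 and the known concentrations, [Mn²⁺] in the numerator gives [Mn²⁺] = 0.44 M.

0.44 M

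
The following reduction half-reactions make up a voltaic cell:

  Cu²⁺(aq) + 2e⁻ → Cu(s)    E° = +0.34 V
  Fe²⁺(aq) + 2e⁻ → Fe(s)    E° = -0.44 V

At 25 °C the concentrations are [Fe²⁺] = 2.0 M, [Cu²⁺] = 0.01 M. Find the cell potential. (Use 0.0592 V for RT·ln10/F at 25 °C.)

0.712 V

The Cu²⁺/Cu couple has the higher reduction potential and acts as the cathode, so E°_cell = +0.34 − (-0.44) = 0.78 V.
Balancing electrons gives n = 2; the reaction quotient is Q = [Fe²⁺]/[Cu²⁺] = 200.
At 25 °C, E = E° − (0.0592/n) log Q = 0.78 − (0.0592/2)(2.301) = 0.780 − 0.068 = 0.712 V.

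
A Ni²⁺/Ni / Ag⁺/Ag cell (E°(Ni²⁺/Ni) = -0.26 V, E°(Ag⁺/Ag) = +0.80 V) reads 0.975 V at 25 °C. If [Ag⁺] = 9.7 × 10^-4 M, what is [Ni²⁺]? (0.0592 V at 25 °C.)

7 × 10^-4 M

From the Nernst equation, log Q = n(E° − E)/0.0592 = 2(1.06 − 0.975)/0.0592 = 2.872, so Q = 744.
With Q = [Ni²⁺]/[Ag⁺]^2 and the known concentrations, [Ni²⁺] in the numerator gives [Ni²⁺] = 7 × 10^-4 M.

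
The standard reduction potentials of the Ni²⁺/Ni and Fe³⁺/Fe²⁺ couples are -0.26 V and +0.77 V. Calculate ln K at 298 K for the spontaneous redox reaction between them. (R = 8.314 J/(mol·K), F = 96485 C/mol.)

ln K = 80.2

E°_cell = +0.77 − (-0.26) = 1.03 V, with n = 2 electrons transferred.
At equilibrium E = 0, so the Nernst equation gives ln K = nFE°/RT = (2)(96485)(1.03)/((8.314)(298)) = 80.22.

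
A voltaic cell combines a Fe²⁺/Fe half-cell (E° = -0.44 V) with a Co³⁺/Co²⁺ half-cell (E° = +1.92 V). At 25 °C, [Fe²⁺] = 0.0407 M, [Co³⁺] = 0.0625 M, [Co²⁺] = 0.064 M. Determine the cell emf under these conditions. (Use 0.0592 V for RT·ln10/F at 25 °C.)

2.40 V

The Co³⁺/Co²⁺ couple has the higher reduction potential and acts as the cathode, so E°_cell = +1.92 − (-0.44) = 2.36 V.
Balancing electrons gives n = 2; the reaction quotient is Q = [Fe²⁺]·[Co²⁺]^2/[Co³⁺]^2 = 0.0427.
At 25 °C, E = E° − (0.0592/n) log Q = 2.36 − (0.0592/2)(-1.370) = 2.360 + 0.041 = 2.401 V.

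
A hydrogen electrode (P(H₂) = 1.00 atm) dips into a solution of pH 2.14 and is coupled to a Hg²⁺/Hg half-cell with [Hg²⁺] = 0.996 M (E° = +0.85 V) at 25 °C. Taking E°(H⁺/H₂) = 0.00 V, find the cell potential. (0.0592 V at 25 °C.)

The Hg²⁺/Hg couple is the cathode, so E°_cell = 0.85 V; n = 2.
[H⁺] = 10^(−2.14) = 0.0072 M, and Q = [H⁺]^2 / ([Hg²⁺]·P(H₂)) = 5.27 × 10^-5.
E = E° − (0.0592/2) log Q = 0.85 − (0.0592/2)(-4.278) = 0.977 V.

0.98 V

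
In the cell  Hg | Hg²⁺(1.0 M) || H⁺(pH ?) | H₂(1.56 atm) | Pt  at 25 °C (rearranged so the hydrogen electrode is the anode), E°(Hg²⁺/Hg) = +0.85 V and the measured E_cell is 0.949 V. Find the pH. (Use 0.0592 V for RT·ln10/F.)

E°_cell = 0.85 V and n = 2.
log Q = n(E° − E)/0.0592 = 2×(0.85 − 0.949)/0.0592 = -3.345.
With Q = [H⁺]^2 / ([Hg²⁺]·P(H₂)), solving for [H⁺] gives log[H⁺] = -1.576, so pH = 1.58.

pH = 1.58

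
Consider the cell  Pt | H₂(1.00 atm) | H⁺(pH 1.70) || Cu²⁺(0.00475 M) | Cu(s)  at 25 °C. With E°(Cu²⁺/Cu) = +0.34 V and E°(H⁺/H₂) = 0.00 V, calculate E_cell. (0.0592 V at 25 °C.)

0.37 V

The Cu²⁺/Cu couple is the cathode, so E°_cell = 0.34 V; n = 2.
[H⁺] = 10^(−1.70) = 0.020 M, and Q = [H⁺]^2 / ([Cu²⁺]·P(H₂)) = 0.0838.
E = E° − (0.0592/2) log Q = 0.34 − (0.0592/2)(-1.077) = 0.372 V.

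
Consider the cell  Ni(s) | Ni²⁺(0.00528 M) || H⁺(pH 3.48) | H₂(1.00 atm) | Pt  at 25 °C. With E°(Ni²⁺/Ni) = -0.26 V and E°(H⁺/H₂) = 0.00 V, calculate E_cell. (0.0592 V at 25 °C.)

0.12 V

The hydrogen couple is the cathode, so E°_cell = 0.26 V; n = 2.
[H⁺] = 10^(−3.48) = 3.3 × 10^-4 M, and Q = [Ni²⁺]·P(H₂) / [H⁺]^2 = 4.82 × 10^4.
E = E° − (0.0592/2) log Q = 0.26 − (0.0592/2)(4.683) = 0.121 V.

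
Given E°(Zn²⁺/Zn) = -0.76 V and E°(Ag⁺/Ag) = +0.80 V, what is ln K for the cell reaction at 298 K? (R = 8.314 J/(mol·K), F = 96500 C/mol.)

E°_cell = +0.80 − (-0.76) = 1.56 V, with n = 2 electrons transferred.
At equilibrium E = 0, so the Nernst equation gives ln K = nFE°/RT = (2)(96500)(1.56)/((8.314)(298)) = 121.52.

ln K = 121.5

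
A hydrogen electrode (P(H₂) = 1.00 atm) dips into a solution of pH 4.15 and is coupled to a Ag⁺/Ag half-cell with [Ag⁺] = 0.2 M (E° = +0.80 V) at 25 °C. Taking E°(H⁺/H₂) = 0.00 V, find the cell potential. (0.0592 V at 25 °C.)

The Ag⁺/Ag couple is the cathode, so E°_cell = 0.80 V; n = 2.
[H⁺] = 10^(−4.15) = 7.1 × 10^-5 M, and Q = [H⁺]^2 / ([Ag⁺]^2·P(H₂)) = 1.25 × 10^-7.
E = E° − (0.0592/2) log Q = 0.80 − (0.0592/2)(-6.902) = 1.004 V.

1.00 V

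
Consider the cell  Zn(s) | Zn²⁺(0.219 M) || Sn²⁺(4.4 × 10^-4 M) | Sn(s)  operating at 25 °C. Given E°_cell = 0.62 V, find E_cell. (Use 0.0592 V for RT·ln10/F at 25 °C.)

0.540 V

Balancing electrons gives n = 2; the reaction quotient is Q = [Zn²⁺]/[Sn²⁺] = 498.
At 25 °C, E = E° − (0.0592/n) log Q = 0.62 − (0.0592/2)(2.697) = 0.620 − 0.080 = 0.540 V.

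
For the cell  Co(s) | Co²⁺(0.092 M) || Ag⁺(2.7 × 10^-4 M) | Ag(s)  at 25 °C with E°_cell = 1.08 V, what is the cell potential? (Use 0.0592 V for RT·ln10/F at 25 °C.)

0.899 V

Balancing electrons gives n = 2; the reaction quotient is Q = [Co²⁺]/[Ag⁺]^2 = 1.26 × 10^6.
At 25 °C, E = E° − (0.0592/n) log Q = 1.08 − (0.0592/2)(6.101) = 1.080 − 0.181 = 0.899 V.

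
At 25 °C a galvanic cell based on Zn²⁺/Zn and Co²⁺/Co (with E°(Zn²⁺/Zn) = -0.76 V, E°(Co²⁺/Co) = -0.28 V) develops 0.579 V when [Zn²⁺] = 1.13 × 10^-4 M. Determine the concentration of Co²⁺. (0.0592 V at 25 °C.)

From the Nernst equation, log Q = n(E° − E)/0.0592 = 2(0.48 − 0.579)/0.0592 = -3.345, so Q = 4.52 × 10^-4.
With Q = [Zn²⁺]/[Co²⁺] and the known concentrations, [Co²⁺] in the denominator gives [Co²⁺] = 0.25 M.

0.25 M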